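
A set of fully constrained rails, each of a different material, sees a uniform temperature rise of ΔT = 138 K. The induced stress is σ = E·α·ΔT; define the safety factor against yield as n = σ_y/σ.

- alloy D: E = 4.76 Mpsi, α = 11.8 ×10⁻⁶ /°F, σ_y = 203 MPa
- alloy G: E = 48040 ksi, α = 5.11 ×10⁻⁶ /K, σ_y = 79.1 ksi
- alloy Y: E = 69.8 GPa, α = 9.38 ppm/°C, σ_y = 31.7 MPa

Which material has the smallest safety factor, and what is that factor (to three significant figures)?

With everything in SI (GPa, ×10⁻⁶/K, MPa):
  alloy D: E = 32.82, α = 21.2, σ_y = 203.0 → σ = 96.2 MPa, n = 2.11
  alloy G: E = 331.2, α = 5.11, σ_y = 545.4 → σ = 234 MPa, n = 2.33
  alloy Y: E = 69.80, α = 9.38, σ_y = 31.70 → σ = 90.4 MPa, n = 0.351
The minimum is alloy Y at n = 0.351.

alloy Y, n = 0.351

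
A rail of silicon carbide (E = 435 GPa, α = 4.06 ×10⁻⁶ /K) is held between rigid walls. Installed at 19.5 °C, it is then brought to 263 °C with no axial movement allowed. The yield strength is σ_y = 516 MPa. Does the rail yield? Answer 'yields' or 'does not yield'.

ΔT = 243.5 K. Constrained thermal stress σ = E·α·ΔT = 435.0×10³ MPa × 4.06×10⁻⁶ × 243.5 = 430 MPa (compressive).
Compare to σ_y = 516 MPa: σ < σ_y, so it does not yield.

does not yield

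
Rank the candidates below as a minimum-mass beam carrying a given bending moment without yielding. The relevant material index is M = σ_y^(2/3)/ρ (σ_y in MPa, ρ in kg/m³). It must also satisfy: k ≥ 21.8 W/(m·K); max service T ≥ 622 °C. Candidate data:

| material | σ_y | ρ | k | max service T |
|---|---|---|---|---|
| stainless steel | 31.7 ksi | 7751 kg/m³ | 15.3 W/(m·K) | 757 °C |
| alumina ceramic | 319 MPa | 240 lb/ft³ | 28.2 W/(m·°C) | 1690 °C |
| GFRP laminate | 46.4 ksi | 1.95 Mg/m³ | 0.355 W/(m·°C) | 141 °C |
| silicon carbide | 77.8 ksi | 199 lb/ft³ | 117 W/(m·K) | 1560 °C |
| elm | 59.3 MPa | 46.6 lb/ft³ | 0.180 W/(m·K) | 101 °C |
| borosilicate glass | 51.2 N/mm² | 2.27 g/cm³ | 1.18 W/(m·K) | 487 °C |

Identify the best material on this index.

Screen on constraints: k ≥ 21.8 W/(m·K); max service T ≥ 622 °C. Survivors: alumina ceramic, silicon carbide.
Normalizing units and computing the index:
  alumina ceramic: σ_y = 319.0 MPa, ρ = 3844 kg/m³
  silicon carbide: σ_y = 536.4 MPa, ρ = 3188 kg/m³
  silicon carbide: M = 20.7×10⁻³
  alumina ceramic: M = 12.1×10⁻³
Highest index: silicon carbide.

silicon carbide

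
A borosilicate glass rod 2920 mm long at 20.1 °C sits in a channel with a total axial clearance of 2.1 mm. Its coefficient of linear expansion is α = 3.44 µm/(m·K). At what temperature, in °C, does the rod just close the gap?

α·L₀·ΔT = 2.1 mm ⇒ ΔT = 2.1 / (3.44×10⁻⁶ × 2920.0) = 209.1 K.
T = 20.1 + 209.1 = 229.2 °C.

229 °C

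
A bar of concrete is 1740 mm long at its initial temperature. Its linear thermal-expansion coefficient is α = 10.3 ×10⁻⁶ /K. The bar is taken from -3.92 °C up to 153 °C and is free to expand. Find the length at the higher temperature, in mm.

1742.8 mm

ΔT = 153 − (-3.92) = 156.9 K.
ΔL = α·L₀·ΔT = 10.3×10⁻⁶ × 1740 mm × 156.9 K = 2.81 mm.
L = L₀ + ΔL = 1740 + 2.81 = 1742.8 mm.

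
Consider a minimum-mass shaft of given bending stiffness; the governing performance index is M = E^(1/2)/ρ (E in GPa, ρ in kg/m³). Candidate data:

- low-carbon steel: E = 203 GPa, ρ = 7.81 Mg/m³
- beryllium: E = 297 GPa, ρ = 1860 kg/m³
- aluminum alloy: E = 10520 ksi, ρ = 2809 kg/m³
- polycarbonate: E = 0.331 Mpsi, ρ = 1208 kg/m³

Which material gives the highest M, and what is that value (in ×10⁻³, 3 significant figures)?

beryllium, M = 9.27×10⁻³

Normalizing units and computing the index:
  low-carbon steel: E = 203.0 GPa, ρ = 7810 kg/m³
  beryllium: E = 297.0 GPa, ρ = 1860 kg/m³
  aluminum alloy: E = 72.53 GPa, ρ = 2809 kg/m³
  polycarbonate: E = 2.282 GPa, ρ = 1208 kg/m³
  beryllium: M = 9.27×10⁻³
  aluminum alloy: M = 3.03×10⁻³
  low-carbon steel: M = 1.82×10⁻³
  polycarbonate: M = 1.25×10⁻³
The maximum is for beryllium.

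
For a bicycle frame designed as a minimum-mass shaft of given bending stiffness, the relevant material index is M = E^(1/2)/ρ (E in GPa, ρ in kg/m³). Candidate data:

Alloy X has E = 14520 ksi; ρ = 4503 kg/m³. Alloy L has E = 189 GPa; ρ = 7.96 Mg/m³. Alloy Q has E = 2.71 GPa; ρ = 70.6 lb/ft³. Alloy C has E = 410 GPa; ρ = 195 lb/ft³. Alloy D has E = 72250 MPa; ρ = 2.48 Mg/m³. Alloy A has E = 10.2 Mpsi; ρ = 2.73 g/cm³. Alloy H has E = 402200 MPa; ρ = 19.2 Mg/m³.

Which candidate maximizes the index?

alloy C

Normalizing units and computing the index:
  alloy X: E = 100.1 GPa, ρ = 4503 kg/m³
  alloy L: E = 189.0 GPa, ρ = 7960 kg/m³
  alloy Q: E = 2.710 GPa, ρ = 1131 kg/m³
  alloy C: E = 410.0 GPa, ρ = 3124 kg/m³
  alloy D: E = 72.25 GPa, ρ = 2480 kg/m³
  alloy A: E = 70.33 GPa, ρ = 2730 kg/m³
  alloy H: E = 402.2 GPa, ρ = 19200 kg/m³
  alloy C: M = 6.48×10⁻³
  alloy D: M = 3.43×10⁻³
  alloy A: M = 3.07×10⁻³
  alloy X: M = 2.22×10⁻³
  alloy L: M = 1.73×10⁻³
  alloy Q: M = 1.46×10⁻³
  alloy H: M = 1.04×10⁻³
The maximum is for alloy C.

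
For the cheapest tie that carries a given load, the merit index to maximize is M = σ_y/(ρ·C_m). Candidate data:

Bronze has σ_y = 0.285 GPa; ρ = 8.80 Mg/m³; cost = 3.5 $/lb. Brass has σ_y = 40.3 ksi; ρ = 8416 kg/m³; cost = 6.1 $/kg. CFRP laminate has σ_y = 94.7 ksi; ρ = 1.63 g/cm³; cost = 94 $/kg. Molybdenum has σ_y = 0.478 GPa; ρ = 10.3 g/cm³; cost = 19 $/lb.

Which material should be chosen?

brass

Convert each candidate to consistent units, then evaluate M:
  bronze: σ_y = 285.0 MPa, ρ = 8800 kg/m³, cost = 7.716 $/kg
  brass: σ_y = 277.9 MPa, ρ = 8416 kg/m³, cost = 6.100 $/kg
  CFRP laminate: σ_y = 652.9 MPa, ρ = 1630 kg/m³, cost = 94.00 $/kg
  molybdenum: σ_y = 478.0 MPa, ρ = 10300 kg/m³, cost = 41.89 $/kg
  brass: M = 5.41 kN·m per $
  CFRP laminate: M = 4.26 kN·m per $
  bronze: M = 4.20 kN·m per $
  molybdenum: M = 1.11 kN·m per $
The maximum is for brass.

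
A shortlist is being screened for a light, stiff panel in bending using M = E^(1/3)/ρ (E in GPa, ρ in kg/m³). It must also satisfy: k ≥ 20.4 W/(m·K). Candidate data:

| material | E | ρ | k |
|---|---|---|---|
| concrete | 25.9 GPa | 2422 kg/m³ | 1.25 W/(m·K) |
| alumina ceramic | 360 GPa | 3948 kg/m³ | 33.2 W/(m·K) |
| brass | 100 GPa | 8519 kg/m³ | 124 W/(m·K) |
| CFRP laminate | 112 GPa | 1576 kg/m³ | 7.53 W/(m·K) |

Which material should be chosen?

Screen on constraints: k ≥ 20.4 W/(m·K). Survivors: alumina ceramic, brass.
Evaluate M for each candidate:
  alumina ceramic: M = 1.80×10⁻³
  brass: M = 0.545×10⁻³
Alumina ceramic ranks first.

alumina ceramic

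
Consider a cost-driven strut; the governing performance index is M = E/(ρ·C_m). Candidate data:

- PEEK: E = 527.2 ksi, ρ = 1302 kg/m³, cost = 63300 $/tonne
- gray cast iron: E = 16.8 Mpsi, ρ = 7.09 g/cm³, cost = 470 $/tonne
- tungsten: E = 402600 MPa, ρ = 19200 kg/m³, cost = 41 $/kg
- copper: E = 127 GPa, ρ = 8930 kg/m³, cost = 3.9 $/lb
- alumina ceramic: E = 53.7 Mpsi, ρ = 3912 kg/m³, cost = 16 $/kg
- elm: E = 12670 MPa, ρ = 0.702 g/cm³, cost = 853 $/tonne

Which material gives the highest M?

gray cast iron

Convert each candidate to consistent units, then evaluate M:
  PEEK: E = 3.635 GPa, ρ = 1302 kg/m³, cost = 63.30 $/kg
  gray cast iron: E = 115.8 GPa, ρ = 7090 kg/m³, cost = 0.4700 $/kg
  tungsten: E = 402.6 GPa, ρ = 19200 kg/m³, cost = 41.00 $/kg
  copper: E = 127.0 GPa, ρ = 8930 kg/m³, cost = 8.598 $/kg
  alumina ceramic: E = 370.2 GPa, ρ = 3912 kg/m³, cost = 16.00 $/kg
  elm: E = 12.67 GPa, ρ = 702.0 kg/m³, cost = 0.8530 $/kg
  gray cast iron: M = 34.8 MN·m per $
  elm: M = 21.2 MN·m per $
  alumina ceramic: M = 5.92 MN·m per $
  copper: M = 1.65 MN·m per $
  tungsten: M = 0.511 MN·m per $
  PEEK: M = 0.0441 MN·m per $
Highest index: gray cast iron.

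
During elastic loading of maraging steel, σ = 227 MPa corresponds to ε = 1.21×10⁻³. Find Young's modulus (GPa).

E = σ/ε = 227 MPa / 1.21×10⁻³ = 187600 MPa = 188 GPa.

188 GPa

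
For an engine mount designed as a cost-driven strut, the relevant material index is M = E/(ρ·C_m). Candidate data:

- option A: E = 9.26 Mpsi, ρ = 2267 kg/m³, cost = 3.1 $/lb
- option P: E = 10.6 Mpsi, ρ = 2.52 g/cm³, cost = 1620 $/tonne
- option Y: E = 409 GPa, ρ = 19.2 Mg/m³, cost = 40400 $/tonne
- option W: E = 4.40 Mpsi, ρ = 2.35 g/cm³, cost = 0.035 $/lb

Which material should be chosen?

option W

After converting to SI:
  option A: E = 63.85 GPa, ρ = 2267 kg/m³, cost = 6.834 $/kg
  option P: E = 73.08 GPa, ρ = 2520 kg/m³, cost = 1.620 $/kg
  option Y: E = 409.0 GPa, ρ = 19200 kg/m³, cost = 40.40 $/kg
  option W: E = 30.34 GPa, ρ = 2350 kg/m³, cost = 0.07716 $/kg
  option W: M = 167 MN·m per $
  option P: M = 17.9 MN·m per $
  option A: M = 4.12 MN·m per $
  option Y: M = 0.527 MN·m per $
Option W has the largest M.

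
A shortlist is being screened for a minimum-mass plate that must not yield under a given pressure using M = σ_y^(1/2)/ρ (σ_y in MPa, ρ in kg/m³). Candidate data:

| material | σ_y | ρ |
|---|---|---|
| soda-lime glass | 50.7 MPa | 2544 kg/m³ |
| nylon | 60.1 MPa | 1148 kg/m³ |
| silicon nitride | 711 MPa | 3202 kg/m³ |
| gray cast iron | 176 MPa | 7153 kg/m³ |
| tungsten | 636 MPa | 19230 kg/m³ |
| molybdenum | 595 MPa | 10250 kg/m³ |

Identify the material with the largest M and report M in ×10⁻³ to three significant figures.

silicon nitride, M = 8.33×10⁻³

Evaluate M for each candidate:
  silicon nitride: M = 8.33×10⁻³
  nylon: M = 6.75×10⁻³
  soda-lime glass: M = 2.80×10⁻³
  molybdenum: M = 2.38×10⁻³
  gray cast iron: M = 1.85×10⁻³
  tungsten: M = 1.31×10⁻³
Silicon nitride has the largest M.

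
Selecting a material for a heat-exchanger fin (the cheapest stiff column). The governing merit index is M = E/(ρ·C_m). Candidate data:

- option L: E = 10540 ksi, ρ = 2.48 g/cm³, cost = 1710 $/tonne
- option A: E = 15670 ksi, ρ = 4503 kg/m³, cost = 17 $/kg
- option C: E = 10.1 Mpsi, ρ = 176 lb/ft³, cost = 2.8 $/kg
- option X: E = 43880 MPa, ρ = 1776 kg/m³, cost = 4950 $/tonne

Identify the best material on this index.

Normalizing units and computing the index:
  option L: E = 72.67 GPa, ρ = 2480 kg/m³, cost = 1.710 $/kg
  option A: E = 108.0 GPa, ρ = 4503 kg/m³, cost = 17.00 $/kg
  option C: E = 69.64 GPa, ρ = 2819 kg/m³, cost = 2.800 $/kg
  option X: E = 43.88 GPa, ρ = 1776 kg/m³, cost = 4.950 $/kg
  option L: M = 17.1 MN·m per $
  option C: M = 8.82 MN·m per $
  option X: M = 4.99 MN·m per $
  option A: M = 1.41 MN·m per $
Option L ranks first.

option L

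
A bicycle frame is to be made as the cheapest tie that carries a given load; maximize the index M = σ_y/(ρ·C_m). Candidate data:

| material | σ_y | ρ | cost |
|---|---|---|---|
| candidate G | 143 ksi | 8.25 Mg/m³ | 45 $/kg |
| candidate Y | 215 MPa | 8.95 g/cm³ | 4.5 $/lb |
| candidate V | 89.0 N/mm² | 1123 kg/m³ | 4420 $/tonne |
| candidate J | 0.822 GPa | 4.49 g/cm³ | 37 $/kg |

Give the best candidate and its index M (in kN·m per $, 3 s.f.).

candidate V, M = 17.9 kN·m per $

After converting to SI:
  candidate G: σ_y = 986.0 MPa, ρ = 8250 kg/m³, cost = 45.00 $/kg
  candidate Y: σ_y = 215.0 MPa, ρ = 8950 kg/m³, cost = 9.921 $/kg
  candidate V: σ_y = 89.00 MPa, ρ = 1123 kg/m³, cost = 4.420 $/kg
  candidate J: σ_y = 822.0 MPa, ρ = 4490 kg/m³, cost = 37.00 $/kg
  candidate V: M = 17.9 kN·m per $
  candidate J: M = 4.95 kN·m per $
  candidate G: M = 2.66 kN·m per $
  candidate Y: M = 2.42 kN·m per $
The maximum is for candidate V.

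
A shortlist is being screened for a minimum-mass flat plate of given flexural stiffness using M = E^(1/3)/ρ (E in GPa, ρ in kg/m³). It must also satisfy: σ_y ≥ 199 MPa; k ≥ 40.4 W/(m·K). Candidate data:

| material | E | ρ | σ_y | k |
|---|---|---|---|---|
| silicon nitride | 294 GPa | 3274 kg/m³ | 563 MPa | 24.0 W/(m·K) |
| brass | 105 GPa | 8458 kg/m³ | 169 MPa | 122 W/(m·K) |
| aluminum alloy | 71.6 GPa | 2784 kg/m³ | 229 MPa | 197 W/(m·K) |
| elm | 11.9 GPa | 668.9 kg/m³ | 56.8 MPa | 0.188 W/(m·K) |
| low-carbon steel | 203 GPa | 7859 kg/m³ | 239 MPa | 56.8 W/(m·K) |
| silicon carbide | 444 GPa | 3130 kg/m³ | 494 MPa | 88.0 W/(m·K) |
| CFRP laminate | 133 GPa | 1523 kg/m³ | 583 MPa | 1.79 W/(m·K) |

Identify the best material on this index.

silicon carbide

Screen on constraints: σ_y ≥ 199 MPa; k ≥ 40.4 W/(m·K). Survivors: aluminum alloy, low-carbon steel, silicon carbide.
Computing M directly (units already consistent):
  silicon carbide: M = 2.44×10⁻³
  aluminum alloy: M = 1.49×10⁻³
  low-carbon steel: M = 0.748×10⁻³
Silicon carbide ranks first.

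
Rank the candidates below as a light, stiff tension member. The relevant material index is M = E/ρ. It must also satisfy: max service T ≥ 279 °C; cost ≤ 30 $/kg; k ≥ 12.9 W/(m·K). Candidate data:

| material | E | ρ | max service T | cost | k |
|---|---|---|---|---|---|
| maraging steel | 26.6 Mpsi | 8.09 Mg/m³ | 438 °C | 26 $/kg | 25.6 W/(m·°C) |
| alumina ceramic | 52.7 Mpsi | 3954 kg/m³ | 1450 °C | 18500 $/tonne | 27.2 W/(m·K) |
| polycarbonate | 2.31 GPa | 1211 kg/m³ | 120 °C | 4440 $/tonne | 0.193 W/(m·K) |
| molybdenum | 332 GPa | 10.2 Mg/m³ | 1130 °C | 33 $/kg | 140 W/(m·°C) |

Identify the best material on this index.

Screen on constraints: max service T ≥ 279 °C; cost ≤ 30 $/kg; k ≥ 12.9 W/(m·K). Survivors: maraging steel, alumina ceramic.
Normalizing units and computing the index:
  maraging steel: E = 183.4 GPa, ρ = 8090 kg/m³
  alumina ceramic: E = 363.4 GPa, ρ = 3954 kg/m³
  alumina ceramic: M = 91.9 MN·m/kg
  maraging steel: M = 22.7 MN·m/kg
Highest index: alumina ceramic.

alumina ceramic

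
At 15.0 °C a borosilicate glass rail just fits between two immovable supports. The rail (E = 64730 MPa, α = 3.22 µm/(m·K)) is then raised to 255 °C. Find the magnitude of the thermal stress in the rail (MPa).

50.0 MPa

E = 64730 MPa = 64.73 GPa.
ΔT = 240.0 K. Constrained thermal stress σ = E·α·ΔT = 64.73×10³ MPa × 3.22×10⁻⁶ × 240.0 = 50.0 MPa (compressive).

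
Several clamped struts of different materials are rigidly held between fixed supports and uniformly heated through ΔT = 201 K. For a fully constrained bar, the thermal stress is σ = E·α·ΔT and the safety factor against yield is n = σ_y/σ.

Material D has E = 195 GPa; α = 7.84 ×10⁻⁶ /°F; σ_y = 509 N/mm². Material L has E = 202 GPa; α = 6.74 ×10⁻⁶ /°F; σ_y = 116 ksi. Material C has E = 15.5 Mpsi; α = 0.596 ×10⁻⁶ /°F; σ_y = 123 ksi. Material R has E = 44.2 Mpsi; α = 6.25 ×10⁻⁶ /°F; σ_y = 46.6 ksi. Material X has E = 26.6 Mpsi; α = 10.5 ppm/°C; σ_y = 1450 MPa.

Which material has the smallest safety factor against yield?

material R

Per material, after unit conversion:
  material D: E = 195.0, α = 14.1, σ_y = 509.0 → σ = 553 MPa, n = 0.920
  material L: E = 202.0, α = 12.1, σ_y = 799.8 → σ = 493 MPa, n = 1.62
  material C: E = 106.9, α = 1.07, σ_y = 848.1 → σ = 23.0 MPa, n = 36.8
  material R: E = 304.7, α = 11.2, σ_y = 321.3 → σ = 689 MPa, n = 0.466
  material X: E = 183.4, α = 10.5, σ_y = 1450 → σ = 387 MPa, n = 3.75
Material R has the lowest safety factor, n = 0.466.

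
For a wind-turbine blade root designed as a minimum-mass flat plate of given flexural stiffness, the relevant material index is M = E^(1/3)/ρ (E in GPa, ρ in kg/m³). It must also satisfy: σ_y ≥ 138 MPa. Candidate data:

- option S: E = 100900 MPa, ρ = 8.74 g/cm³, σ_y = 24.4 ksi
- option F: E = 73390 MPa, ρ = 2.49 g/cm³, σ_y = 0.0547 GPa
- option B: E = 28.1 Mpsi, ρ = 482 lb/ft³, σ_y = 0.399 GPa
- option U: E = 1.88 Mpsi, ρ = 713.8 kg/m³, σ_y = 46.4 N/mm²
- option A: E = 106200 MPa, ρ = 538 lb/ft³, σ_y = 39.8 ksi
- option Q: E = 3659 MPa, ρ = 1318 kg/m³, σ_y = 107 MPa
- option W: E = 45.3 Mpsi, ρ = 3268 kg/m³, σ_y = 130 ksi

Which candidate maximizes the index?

option W

Screen on constraints: σ_y ≥ 138 MPa. Survivors: option S, option B, option A, option W.
Convert each candidate to consistent units, then evaluate M:
  option S: E = 100.9 GPa, ρ = 8740 kg/m³
  option B: E = 193.7 GPa, ρ = 7721 kg/m³
  option A: E = 106.2 GPa, ρ = 8618 kg/m³
  option W: E = 312.3 GPa, ρ = 3268 kg/m³
  option W: M = 2.08×10⁻³
  option B: M = 0.749×10⁻³
  option A: M = 0.550×10⁻³
  option S: M = 0.533×10⁻³
Option W ranks first.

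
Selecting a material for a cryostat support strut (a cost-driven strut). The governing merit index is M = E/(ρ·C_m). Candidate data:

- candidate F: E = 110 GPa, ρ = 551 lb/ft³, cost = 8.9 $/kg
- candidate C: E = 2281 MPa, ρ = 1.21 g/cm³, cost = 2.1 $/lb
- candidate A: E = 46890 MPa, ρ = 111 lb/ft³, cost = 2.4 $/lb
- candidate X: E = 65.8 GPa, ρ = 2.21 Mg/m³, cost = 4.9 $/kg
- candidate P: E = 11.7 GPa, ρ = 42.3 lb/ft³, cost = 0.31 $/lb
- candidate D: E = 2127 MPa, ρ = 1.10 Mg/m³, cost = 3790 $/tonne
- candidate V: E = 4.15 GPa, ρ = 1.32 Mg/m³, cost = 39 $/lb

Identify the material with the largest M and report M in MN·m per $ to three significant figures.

Convert each candidate to consistent units, then evaluate M:
  candidate F: E = 110.0 GPa, ρ = 8826 kg/m³, cost = 8.900 $/kg
  candidate C: E = 2.281 GPa, ρ = 1210 kg/m³, cost = 4.630 $/kg
  candidate A: E = 46.89 GPa, ρ = 1778 kg/m³, cost = 5.291 $/kg
  candidate X: E = 65.80 GPa, ρ = 2210 kg/m³, cost = 4.900 $/kg
  candidate P: E = 11.70 GPa, ρ = 677.6 kg/m³, cost = 0.6834 $/kg
  candidate D: E = 2.127 GPa, ρ = 1100 kg/m³, cost = 3.790 $/kg
  candidate V: E = 4.150 GPa, ρ = 1320 kg/m³, cost = 85.98 $/kg
  candidate P: M = 25.3 MN·m per $
  candidate X: M = 6.08 MN·m per $
  candidate A: M = 4.98 MN·m per $
  candidate F: M = 1.40 MN·m per $
  candidate D: M = 0.510 MN·m per $
  candidate C: M = 0.407 MN·m per $
  candidate V: M = 0.0366 MN·m per $
Candidate P has the largest M.

candidate P, M = 25.3 MN·m per $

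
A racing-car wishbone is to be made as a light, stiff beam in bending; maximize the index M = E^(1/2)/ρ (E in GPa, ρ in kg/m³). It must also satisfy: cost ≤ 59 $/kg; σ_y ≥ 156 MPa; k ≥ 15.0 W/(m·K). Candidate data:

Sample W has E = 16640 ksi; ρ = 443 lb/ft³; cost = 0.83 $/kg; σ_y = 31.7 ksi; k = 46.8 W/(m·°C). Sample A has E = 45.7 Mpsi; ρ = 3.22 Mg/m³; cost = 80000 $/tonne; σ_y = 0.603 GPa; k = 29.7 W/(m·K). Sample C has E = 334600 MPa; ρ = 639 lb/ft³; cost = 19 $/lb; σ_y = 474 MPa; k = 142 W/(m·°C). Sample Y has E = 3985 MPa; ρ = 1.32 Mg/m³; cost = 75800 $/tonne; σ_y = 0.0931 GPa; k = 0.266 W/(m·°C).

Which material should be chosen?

Screen on constraints: cost ≤ 59 $/kg; σ_y ≥ 156 MPa; k ≥ 15.0 W/(m·K). Survivors: sample W, sample C.
Convert each candidate to consistent units, then evaluate M:
  sample W: E = 114.7 GPa, ρ = 7096 kg/m³
  sample C: E = 334.6 GPa, ρ = 10240 kg/m³
  sample C: M = 1.79×10⁻³
  sample W: M = 1.51×10⁻³
Highest index: sample C.

sample C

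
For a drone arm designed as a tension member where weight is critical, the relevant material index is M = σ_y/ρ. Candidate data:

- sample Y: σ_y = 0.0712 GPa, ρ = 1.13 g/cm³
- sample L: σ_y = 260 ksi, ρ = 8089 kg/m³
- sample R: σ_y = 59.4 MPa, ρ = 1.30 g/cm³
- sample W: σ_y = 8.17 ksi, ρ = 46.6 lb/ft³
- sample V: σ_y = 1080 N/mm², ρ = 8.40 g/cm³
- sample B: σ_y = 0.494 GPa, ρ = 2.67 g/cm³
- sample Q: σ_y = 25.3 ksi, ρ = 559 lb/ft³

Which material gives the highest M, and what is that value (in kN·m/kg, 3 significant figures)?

In SI units:
  sample Y: σ_y = 71.20 MPa, ρ = 1130 kg/m³
  sample L: σ_y = 1793 MPa, ρ = 8089 kg/m³
  sample R: σ_y = 59.40 MPa, ρ = 1300 kg/m³
  sample W: σ_y = 56.33 MPa, ρ = 746.5 kg/m³
  sample V: σ_y = 1080 MPa, ρ = 8400 kg/m³
  sample B: σ_y = 494.0 MPa, ρ = 2670 kg/m³
  sample Q: σ_y = 174.4 MPa, ρ = 8954 kg/m³
  sample L: M = 222 kN·m/kg
  sample B: M = 185 kN·m/kg
  sample V: M = 129 kN·m/kg
  sample W: M = 75.5 kN·m/kg
  sample Y: M = 63.0 kN·m/kg
  sample R: M = 45.7 kN·m/kg
  sample Q: M = 19.5 kN·m/kg
Sample L has the largest M.

sample L, M = 222 kN·m/kg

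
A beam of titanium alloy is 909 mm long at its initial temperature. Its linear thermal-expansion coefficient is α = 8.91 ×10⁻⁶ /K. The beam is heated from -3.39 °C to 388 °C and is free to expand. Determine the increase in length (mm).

ΔT = 388 − (-3.39) = 391.4 K.
ΔL = α·L₀·ΔT = 8.91×10⁻⁶ × 909 mm × 391.4 K = 3.17 mm.

3.17 mm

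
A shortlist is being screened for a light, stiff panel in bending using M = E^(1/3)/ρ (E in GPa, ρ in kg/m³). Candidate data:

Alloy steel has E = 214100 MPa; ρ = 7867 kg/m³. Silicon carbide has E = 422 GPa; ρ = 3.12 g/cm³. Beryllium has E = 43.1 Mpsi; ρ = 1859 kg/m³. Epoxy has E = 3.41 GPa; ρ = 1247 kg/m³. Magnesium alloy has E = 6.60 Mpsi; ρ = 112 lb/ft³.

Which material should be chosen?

beryllium

After converting to SI:
  alloy steel: E = 214.1 GPa, ρ = 7867 kg/m³
  silicon carbide: E = 422.0 GPa, ρ = 3120 kg/m³
  beryllium: E = 297.2 GPa, ρ = 1859 kg/m³
  epoxy: E = 3.410 GPa, ρ = 1247 kg/m³
  magnesium alloy: E = 45.51 GPa, ρ = 1794 kg/m³
  beryllium: M = 3.59×10⁻³
  silicon carbide: M = 2.40×10⁻³
  magnesium alloy: M = 1.99×10⁻³
  epoxy: M = 1.21×10⁻³
  alloy steel: M = 0.760×10⁻³
The maximum is for beryllium.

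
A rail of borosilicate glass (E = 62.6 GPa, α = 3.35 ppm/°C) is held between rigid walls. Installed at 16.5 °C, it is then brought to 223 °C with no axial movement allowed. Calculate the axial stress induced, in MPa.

43.3 MPa

ΔT = 206.5 K. Constrained thermal stress σ = E·α·ΔT = 62.60×10³ MPa × 3.35×10⁻⁶ × 206.5 = 43.3 MPa (compressive).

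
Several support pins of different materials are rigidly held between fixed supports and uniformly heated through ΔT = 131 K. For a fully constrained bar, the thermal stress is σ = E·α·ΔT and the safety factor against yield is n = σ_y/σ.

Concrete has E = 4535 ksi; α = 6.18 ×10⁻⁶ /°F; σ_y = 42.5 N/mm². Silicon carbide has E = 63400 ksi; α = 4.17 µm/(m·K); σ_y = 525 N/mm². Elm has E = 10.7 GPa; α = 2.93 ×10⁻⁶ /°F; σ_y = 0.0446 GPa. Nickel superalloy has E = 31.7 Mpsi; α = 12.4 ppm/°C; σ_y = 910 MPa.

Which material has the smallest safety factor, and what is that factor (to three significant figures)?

concrete, n = 0.933

With everything in SI (GPa, ×10⁻⁶/K, MPa):
  concrete: E = 31.27, α = 11.1, σ_y = 42.50 → σ = 45.6 MPa, n = 0.933
  silicon carbide: E = 437.1, α = 4.17, σ_y = 525.0 → σ = 239 MPa, n = 2.20
  elm: E = 10.70, α = 5.27, σ_y = 44.60 → σ = 7.39 MPa, n = 6.03
  nickel superalloy: E = 218.6, α = 12.4, σ_y = 910.0 → σ = 355 MPa, n = 2.56
Concrete has the lowest safety factor, n = 0.933.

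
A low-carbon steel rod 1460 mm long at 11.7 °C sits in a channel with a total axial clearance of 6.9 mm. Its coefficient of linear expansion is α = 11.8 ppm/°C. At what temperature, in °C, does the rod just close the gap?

α·L₀·ΔT = 6.9 mm ⇒ ΔT = 6.9 / (11.8×10⁻⁶ × 1460.0) = 400.5 K.
T = 11.7 + 400.5 = 412.2 °C.

412 °C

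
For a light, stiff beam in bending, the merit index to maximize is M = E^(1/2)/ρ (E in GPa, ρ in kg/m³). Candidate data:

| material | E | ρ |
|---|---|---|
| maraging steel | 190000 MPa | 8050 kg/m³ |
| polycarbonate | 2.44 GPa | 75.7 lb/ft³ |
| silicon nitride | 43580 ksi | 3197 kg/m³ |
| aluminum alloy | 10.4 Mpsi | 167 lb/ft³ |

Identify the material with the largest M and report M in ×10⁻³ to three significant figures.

silicon nitride, M = 5.42×10⁻³

Putting every candidate on a common basis:
  maraging steel: E = 190.0 GPa, ρ = 8050 kg/m³
  polycarbonate: E = 2.440 GPa, ρ = 1213 kg/m³
  silicon nitride: E = 300.5 GPa, ρ = 3197 kg/m³
  aluminum alloy: E = 71.71 GPa, ρ = 2675 kg/m³
  silicon nitride: M = 5.42×10⁻³
  aluminum alloy: M = 3.17×10⁻³
  maraging steel: M = 1.71×10⁻³
  polycarbonate: M = 1.29×10⁻³
Highest index: silicon nitride.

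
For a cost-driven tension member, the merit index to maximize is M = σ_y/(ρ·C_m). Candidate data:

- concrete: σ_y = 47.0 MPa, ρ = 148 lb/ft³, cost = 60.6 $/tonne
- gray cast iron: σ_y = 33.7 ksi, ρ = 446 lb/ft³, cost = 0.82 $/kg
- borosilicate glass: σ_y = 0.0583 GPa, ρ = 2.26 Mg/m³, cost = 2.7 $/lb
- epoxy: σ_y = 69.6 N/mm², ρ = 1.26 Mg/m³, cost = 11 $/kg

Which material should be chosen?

After converting to SI:
  concrete: σ_y = 47.00 MPa, ρ = 2371 kg/m³, cost = 0.06060 $/kg
  gray cast iron: σ_y = 232.4 MPa, ρ = 7144 kg/m³, cost = 0.8200 $/kg
  borosilicate glass: σ_y = 58.30 MPa, ρ = 2260 kg/m³, cost = 5.952 $/kg
  epoxy: σ_y = 69.60 MPa, ρ = 1260 kg/m³, cost = 11.00 $/kg
  concrete: M = 327 kN·m per $
  gray cast iron: M = 39.7 kN·m per $
  epoxy: M = 5.02 kN·m per $
  borosilicate glass: M = 4.33 kN·m per $
Highest index: concrete.

concrete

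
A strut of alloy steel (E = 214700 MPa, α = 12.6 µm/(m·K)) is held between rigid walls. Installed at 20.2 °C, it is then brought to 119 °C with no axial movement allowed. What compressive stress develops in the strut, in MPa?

267 MPa

E = 214700 MPa = 214.7 GPa.
ΔT = 98.80 K. Constrained thermal stress σ = E·α·ΔT = 214.7×10³ MPa × 12.6×10⁻⁶ × 98.80 = 267 MPa (compressive).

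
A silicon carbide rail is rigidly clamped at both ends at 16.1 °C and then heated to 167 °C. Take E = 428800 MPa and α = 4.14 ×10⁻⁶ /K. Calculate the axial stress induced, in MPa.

268 MPa

E = 428800 MPa = 428.8 GPa.
ΔT = 150.9 K. Constrained thermal stress σ = E·α·ΔT = 428.8×10³ MPa × 4.14×10⁻⁶ × 150.9 = 268 MPa (compressive).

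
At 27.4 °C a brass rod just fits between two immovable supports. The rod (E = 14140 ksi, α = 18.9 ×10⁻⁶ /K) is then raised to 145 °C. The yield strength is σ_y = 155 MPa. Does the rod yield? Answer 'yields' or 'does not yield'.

E = 14140 ksi = 97.49 GPa.
ΔT = 117.6 K. Constrained thermal stress σ = E·α·ΔT = 97.49×10³ MPa × 18.9×10⁻⁶ × 117.6 = 217 MPa (compressive).
Compare to σ_y = 155 MPa: σ ≥ σ_y, so it yields.

yields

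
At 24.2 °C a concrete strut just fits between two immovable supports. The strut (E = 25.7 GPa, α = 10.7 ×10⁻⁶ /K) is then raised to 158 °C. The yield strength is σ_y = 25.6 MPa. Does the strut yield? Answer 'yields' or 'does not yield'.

ΔT = 133.8 K. Constrained thermal stress σ = E·α·ΔT = 25.70×10³ MPa × 10.7×10⁻⁶ × 133.8 = 36.8 MPa (compressive).
Compare to σ_y = 25.6 MPa: σ ≥ σ_y, so it yields.

yields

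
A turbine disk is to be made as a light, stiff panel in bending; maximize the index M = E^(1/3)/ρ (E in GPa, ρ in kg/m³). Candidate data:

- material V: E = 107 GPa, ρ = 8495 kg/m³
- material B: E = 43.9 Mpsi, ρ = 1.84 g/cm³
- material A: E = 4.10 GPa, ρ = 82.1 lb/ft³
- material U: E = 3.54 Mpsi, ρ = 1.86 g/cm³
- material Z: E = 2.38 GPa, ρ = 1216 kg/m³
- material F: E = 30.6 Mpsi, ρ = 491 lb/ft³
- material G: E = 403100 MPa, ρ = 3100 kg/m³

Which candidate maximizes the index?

material B

Putting every candidate on a common basis:
  material V: E = 107.0 GPa, ρ = 8495 kg/m³
  material B: E = 302.7 GPa, ρ = 1840 kg/m³
  material A: E = 4.100 GPa, ρ = 1315 kg/m³
  material U: E = 24.41 GPa, ρ = 1860 kg/m³
  material Z: E = 2.380 GPa, ρ = 1216 kg/m³
  material F: E = 211.0 GPa, ρ = 7865 kg/m³
  material G: E = 403.1 GPa, ρ = 3100 kg/m³
  material B: M = 3.65×10⁻³
  material G: M = 2.38×10⁻³
  material U: M = 1.56×10⁻³
  material A: M = 1.22×10⁻³
  material Z: M = 1.10×10⁻³
  material F: M = 0.757×10⁻³
  material V: M = 0.559×10⁻³
The maximum is for material B.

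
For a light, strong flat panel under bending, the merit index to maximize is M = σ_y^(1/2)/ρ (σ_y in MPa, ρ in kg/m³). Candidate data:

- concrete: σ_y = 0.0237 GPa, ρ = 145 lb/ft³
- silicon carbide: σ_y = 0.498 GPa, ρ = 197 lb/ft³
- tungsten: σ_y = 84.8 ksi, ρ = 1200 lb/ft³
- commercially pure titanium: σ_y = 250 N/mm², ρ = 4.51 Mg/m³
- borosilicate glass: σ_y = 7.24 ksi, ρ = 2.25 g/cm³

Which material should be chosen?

Putting every candidate on a common basis:
  concrete: σ_y = 23.70 MPa, ρ = 2323 kg/m³
  silicon carbide: σ_y = 498.0 MPa, ρ = 3156 kg/m³
  tungsten: σ_y = 584.7 MPa, ρ = 19220 kg/m³
  commercially pure titanium: σ_y = 250.0 MPa, ρ = 4510 kg/m³
  borosilicate glass: σ_y = 49.92 MPa, ρ = 2250 kg/m³
  silicon carbide: M = 7.07×10⁻³
  commercially pure titanium: M = 3.51×10⁻³
  borosilicate glass: M = 3.14×10⁻³
  concrete: M = 2.10×10⁻³
  tungsten: M = 1.26×10⁻³
The maximum is for silicon carbide.

silicon carbide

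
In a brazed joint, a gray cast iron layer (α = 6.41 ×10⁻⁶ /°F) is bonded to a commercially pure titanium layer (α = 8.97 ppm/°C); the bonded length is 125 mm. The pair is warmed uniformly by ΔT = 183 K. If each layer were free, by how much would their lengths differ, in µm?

gray cast iron: α = 6.41×10⁻⁶/°F × 9/5 = 11.5×10⁻⁶/K.
Δα = |11.5 − 8.97|×10⁻⁶/K = 2.57×10⁻⁶/K.
ΔL_mismatch = Δα·L·ΔT = 2.57×10⁻⁶ × 125.0 mm × 183.0 K = 58.7 µm.

58.7 µm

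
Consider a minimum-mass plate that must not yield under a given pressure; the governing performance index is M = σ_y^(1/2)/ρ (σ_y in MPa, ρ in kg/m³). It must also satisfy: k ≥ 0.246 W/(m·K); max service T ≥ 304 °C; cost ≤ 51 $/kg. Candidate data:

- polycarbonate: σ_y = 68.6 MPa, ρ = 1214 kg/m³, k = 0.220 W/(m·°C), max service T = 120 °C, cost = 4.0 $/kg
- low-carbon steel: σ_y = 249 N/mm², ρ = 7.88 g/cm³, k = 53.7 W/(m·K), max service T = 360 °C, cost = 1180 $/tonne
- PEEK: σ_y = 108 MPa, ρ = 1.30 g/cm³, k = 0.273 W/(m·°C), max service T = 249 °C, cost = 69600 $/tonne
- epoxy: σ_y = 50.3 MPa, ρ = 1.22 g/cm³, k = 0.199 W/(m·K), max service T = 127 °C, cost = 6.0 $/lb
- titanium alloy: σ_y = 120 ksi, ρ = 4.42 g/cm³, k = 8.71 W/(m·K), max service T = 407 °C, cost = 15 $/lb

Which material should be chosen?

titanium alloy

Screen on constraints: k ≥ 0.246 W/(m·K); max service T ≥ 304 °C; cost ≤ 51 $/kg. Survivors: low-carbon steel, titanium alloy.
Normalizing units and computing the index:
  low-carbon steel: σ_y = 249.0 MPa, ρ = 7880 kg/m³
  titanium alloy: σ_y = 827.4 MPa, ρ = 4420 kg/m³
  titanium alloy: M = 6.51×10⁻³
  low-carbon steel: M = 2.00×10⁻³
Titanium alloy has the largest M.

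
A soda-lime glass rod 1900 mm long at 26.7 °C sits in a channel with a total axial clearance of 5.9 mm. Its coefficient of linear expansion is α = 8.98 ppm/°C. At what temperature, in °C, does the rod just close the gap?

372 °C

α·L₀·ΔT = 5.9 mm ⇒ ΔT = 5.9 / (8.98×10⁻⁶ × 1900.0) = 345.8 K.
T = 26.7 + 345.8 = 372.5 °C.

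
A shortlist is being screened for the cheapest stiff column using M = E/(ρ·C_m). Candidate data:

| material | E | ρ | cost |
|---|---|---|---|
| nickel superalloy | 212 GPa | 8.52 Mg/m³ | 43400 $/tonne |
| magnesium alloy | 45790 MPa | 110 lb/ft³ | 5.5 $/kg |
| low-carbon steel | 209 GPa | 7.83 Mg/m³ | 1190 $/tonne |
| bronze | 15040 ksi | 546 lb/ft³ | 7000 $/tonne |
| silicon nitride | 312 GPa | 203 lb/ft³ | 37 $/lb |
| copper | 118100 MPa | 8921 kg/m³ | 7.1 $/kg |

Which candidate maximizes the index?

Putting every candidate on a common basis:
  nickel superalloy: E = 212.0 GPa, ρ = 8520 kg/m³, cost = 43.40 $/kg
  magnesium alloy: E = 45.79 GPa, ρ = 1762 kg/m³, cost = 5.500 $/kg
  low-carbon steel: E = 209.0 GPa, ρ = 7830 kg/m³, cost = 1.190 $/kg
  bronze: E = 103.7 GPa, ρ = 8746 kg/m³, cost = 7.000 $/kg
  silicon nitride: E = 312.0 GPa, ρ = 3252 kg/m³, cost = 81.57 $/kg
  copper: E = 118.1 GPa, ρ = 8921 kg/m³, cost = 7.100 $/kg
  low-carbon steel: M = 22.4 MN·m per $
  magnesium alloy: M = 4.72 MN·m per $
  copper: M = 1.86 MN·m per $
  bronze: M = 1.69 MN·m per $
  silicon nitride: M = 1.18 MN·m per $
  nickel superalloy: M = 0.573 MN·m per $
Low-carbon steel has the largest M.

low-carbon steel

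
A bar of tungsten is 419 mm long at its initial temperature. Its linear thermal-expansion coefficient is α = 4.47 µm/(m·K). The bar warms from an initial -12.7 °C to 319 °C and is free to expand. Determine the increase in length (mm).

ΔT = 319 − (-12.7) = 331.7 K.
ΔL = α·L₀·ΔT = 4.47×10⁻⁶ × 419 mm × 331.7 K = 0.621 mm.

0.621 mm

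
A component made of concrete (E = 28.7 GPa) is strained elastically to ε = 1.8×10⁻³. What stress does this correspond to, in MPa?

σ = E·ε = 28700 MPa × 1.8×10⁻³ = 51.7 MPa.

51.7 MPa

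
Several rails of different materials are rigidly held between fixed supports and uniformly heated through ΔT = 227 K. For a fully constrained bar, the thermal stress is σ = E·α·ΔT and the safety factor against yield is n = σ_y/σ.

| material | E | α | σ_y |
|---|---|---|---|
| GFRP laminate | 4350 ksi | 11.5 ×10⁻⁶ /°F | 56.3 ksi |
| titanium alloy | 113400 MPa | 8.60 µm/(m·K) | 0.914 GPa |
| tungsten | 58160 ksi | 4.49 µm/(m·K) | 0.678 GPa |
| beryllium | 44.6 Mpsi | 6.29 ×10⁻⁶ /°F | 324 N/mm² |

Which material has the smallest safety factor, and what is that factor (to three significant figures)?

beryllium, n = 0.410

Per material, after unit conversion:
  GFRP laminate: E = 29.99, α = 20.7, σ_y = 388.2 → σ = 141 MPa, n = 2.75
  titanium alloy: E = 113.4, α = 8.60, σ_y = 914.0 → σ = 221 MPa, n = 4.13
  tungsten: E = 401.0, α = 4.49, σ_y = 678.0 → σ = 409 MPa, n = 1.66
  beryllium: E = 307.5, α = 11.3, σ_y = 324.0 → σ = 790 MPa, n = 0.410
Beryllium has the lowest safety factor, n = 0.410.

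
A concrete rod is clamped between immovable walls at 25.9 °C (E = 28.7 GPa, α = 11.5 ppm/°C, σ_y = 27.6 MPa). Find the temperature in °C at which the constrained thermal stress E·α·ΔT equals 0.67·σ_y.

E·α·ΔT = 18.49 MPa ⇒ ΔT = 18.49 / (28.70×10³ × 11.5×10⁻⁶) = 56.03 K.
T = 25.9 + 56.03 = 81.93 °C.

81.9 °C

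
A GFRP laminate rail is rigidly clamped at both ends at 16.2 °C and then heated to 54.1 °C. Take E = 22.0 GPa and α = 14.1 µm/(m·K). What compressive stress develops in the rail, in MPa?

11.8 MPa

ΔT = 37.90 K. Constrained thermal stress σ = E·α·ΔT = 22.00×10³ MPa × 14.1×10⁻⁶ × 37.90 = 11.8 MPa (compressive).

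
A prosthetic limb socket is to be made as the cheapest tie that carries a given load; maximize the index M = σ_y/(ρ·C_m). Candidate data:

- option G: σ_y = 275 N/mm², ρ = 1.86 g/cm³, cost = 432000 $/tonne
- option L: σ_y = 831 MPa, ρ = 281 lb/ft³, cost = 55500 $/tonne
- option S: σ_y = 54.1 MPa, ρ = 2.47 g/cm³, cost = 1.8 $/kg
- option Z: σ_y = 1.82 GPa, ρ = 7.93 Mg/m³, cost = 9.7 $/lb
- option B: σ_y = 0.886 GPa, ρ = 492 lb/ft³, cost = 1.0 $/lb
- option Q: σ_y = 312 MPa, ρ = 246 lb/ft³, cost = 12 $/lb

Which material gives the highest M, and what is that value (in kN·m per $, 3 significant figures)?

option B, M = 51.0 kN·m per $

Putting every candidate on a common basis:
  option G: σ_y = 275.0 MPa, ρ = 1860 kg/m³, cost = 432.0 $/kg
  option L: σ_y = 831.0 MPa, ρ = 4501 kg/m³, cost = 55.50 $/kg
  option S: σ_y = 54.10 MPa, ρ = 2470 kg/m³, cost = 1.800 $/kg
  option Z: σ_y = 1820 MPa, ρ = 7930 kg/m³, cost = 21.38 $/kg
  option B: σ_y = 886.0 MPa, ρ = 7881 kg/m³, cost = 2.205 $/kg
  option Q: σ_y = 312.0 MPa, ρ = 3941 kg/m³, cost = 26.46 $/kg
  option B: M = 51.0 kN·m per $
  option S: M = 12.2 kN·m per $
  option Z: M = 10.7 kN·m per $
  option L: M = 3.33 kN·m per $
  option Q: M = 2.99 kN·m per $
  option G: M = 0.342 kN·m per $
The maximum is for option B.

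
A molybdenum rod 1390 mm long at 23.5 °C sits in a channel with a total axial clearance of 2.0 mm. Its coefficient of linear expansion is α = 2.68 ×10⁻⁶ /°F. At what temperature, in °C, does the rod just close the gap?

322 °C

α = 2.68×10⁻⁶/°F × 9/5 = 4.82×10⁻⁶/K.
α·L₀·ΔT = 2.0 mm ⇒ ΔT = 2.0 / (4.82×10⁻⁶ × 1390.0) = 298.3 K.
T = 23.5 + 298.3 = 321.8 °C.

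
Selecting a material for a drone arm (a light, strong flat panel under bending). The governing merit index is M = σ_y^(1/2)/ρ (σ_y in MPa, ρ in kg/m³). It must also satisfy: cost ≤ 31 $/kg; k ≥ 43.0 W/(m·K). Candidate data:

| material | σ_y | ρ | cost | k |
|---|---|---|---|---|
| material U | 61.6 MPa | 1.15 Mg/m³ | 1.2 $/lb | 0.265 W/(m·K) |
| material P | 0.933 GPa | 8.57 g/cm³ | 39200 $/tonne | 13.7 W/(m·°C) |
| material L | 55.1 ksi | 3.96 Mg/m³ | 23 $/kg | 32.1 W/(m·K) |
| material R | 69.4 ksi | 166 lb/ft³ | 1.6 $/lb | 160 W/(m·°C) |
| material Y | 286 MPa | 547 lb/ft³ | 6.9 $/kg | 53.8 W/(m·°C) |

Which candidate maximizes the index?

Screen on constraints: cost ≤ 31 $/kg; k ≥ 43.0 W/(m·K). Survivors: material R, material Y.
Normalizing units and computing the index:
  material R: σ_y = 478.5 MPa, ρ = 2659 kg/m³
  material Y: σ_y = 286.0 MPa, ρ = 8762 kg/m³
  material R: M = 8.23×10⁻³
  material Y: M = 1.93×10⁻³
The maximum is for material R.

material R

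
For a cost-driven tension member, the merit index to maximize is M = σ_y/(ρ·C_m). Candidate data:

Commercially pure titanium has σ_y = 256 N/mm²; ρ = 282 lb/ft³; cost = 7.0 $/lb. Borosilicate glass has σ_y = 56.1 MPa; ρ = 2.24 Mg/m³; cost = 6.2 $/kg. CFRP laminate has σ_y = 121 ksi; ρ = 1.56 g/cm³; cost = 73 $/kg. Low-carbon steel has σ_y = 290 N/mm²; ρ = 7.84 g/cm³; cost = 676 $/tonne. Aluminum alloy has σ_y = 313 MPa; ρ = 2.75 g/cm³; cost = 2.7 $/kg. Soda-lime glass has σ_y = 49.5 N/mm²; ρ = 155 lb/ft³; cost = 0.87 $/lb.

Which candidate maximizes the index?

Putting every candidate on a common basis:
  commercially pure titanium: σ_y = 256.0 MPa, ρ = 4517 kg/m³, cost = 15.43 $/kg
  borosilicate glass: σ_y = 56.10 MPa, ρ = 2240 kg/m³, cost = 6.200 $/kg
  CFRP laminate: σ_y = 834.3 MPa, ρ = 1560 kg/m³, cost = 73.00 $/kg
  low-carbon steel: σ_y = 290.0 MPa, ρ = 7840 kg/m³, cost = 0.6760 $/kg
  aluminum alloy: σ_y = 313.0 MPa, ρ = 2750 kg/m³, cost = 2.700 $/kg
  soda-lime glass: σ_y = 49.50 MPa, ρ = 2483 kg/m³, cost = 1.918 $/kg
  low-carbon steel: M = 54.7 kN·m per $
  aluminum alloy: M = 42.2 kN·m per $
  soda-lime glass: M = 10.4 kN·m per $
  CFRP laminate: M = 7.33 kN·m per $
  borosilicate glass: M = 4.04 kN·m per $
  commercially pure titanium: M = 3.67 kN·m per $
The maximum is for low-carbon steel.

low-carbon steel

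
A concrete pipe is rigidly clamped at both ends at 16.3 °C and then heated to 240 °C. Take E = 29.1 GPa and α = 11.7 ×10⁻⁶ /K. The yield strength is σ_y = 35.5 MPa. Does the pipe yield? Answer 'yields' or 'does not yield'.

ΔT = 223.7 K. Constrained thermal stress σ = E·α·ΔT = 29.10×10³ MPa × 11.7×10⁻⁶ × 223.7 = 76.2 MPa (compressive).
Compare to σ_y = 35.5 MPa: σ ≥ σ_y, so it yields.

yields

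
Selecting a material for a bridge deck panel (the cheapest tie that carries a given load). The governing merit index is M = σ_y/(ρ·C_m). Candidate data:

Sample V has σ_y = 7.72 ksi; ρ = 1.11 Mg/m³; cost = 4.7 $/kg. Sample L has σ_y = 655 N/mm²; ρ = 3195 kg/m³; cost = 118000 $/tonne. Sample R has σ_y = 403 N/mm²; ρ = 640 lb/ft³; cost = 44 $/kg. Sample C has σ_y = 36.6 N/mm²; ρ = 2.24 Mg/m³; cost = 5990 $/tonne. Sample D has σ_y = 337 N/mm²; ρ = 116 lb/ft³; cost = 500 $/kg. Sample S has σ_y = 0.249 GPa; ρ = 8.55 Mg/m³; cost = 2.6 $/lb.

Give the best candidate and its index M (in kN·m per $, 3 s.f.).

sample V, M = 10.2 kN·m per $

Convert each candidate to consistent units, then evaluate M:
  sample V: σ_y = 53.23 MPa, ρ = 1110 kg/m³, cost = 4.700 $/kg
  sample L: σ_y = 655.0 MPa, ρ = 3195 kg/m³, cost = 118.0 $/kg
  sample R: σ_y = 403.0 MPa, ρ = 10250 kg/m³, cost = 44.00 $/kg
  sample C: σ_y = 36.60 MPa, ρ = 2240 kg/m³, cost = 5.990 $/kg
  sample D: σ_y = 337.0 MPa, ρ = 1858 kg/m³, cost = 500.0 $/kg
  sample S: σ_y = 249.0 MPa, ρ = 8550 kg/m³, cost = 5.732 $/kg
  sample V: M = 10.2 kN·m per $
  sample S: M = 5.08 kN·m per $
  sample C: M = 2.73 kN·m per $
  sample L: M = 1.74 kN·m per $
  sample R: M = 0.893 kN·m per $
  sample D: M = 0.363 kN·m per $
Sample V has the largest M.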